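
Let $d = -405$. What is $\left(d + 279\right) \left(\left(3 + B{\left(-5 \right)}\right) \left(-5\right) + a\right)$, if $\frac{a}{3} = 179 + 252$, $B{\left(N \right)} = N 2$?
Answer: $-167328$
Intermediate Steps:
$B{\left(N \right)} = 2 N$
$a = 1293$ ($a = 3 \left(179 + 252\right) = 3 \cdot 431 = 1293$)
$\left(d + 279\right) \left(\left(3 + B{\left(-5 \right)}\right) \left(-5\right) + a\right) = \left(-405 + 279\right) \left(\left(3 + 2 \left(-5\right)\right) \left(-5\right) + 1293\right) = - 126 \left(\left(3 - 10\right) \left(-5\right) + 1293\right) = - 126 \left(\left(-7\right) \left(-5\right) + 1293\right) = - 126 \left(35 + 1293\right) = \left(-126\right) 1328 = -167328$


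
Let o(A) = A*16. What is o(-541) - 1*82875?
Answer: -91531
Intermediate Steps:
o(A) = 16*A
o(-541) - 1*82875 = 16*(-541) - 1*82875 = -8656 - 82875 = -91531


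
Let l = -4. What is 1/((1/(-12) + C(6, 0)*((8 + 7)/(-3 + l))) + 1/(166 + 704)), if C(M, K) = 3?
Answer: -12180/79301 ≈ -0.15359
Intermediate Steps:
1/((1/(-12) + C(6, 0)*((8 + 7)/(-3 + l))) + 1/(166 + 704)) = 1/((1/(-12) + 3*((8 + 7)/(-3 - 4))) + 1/(166 + 704)) = 1/((-1/12 + 3*(15/(-7))) + 1/870) = 1/((-1/12 + 3*(15*(-⅐))) + 1/870) = 1/((-1/12 + 3*(-15/7)) + 1/870) = 1/((-1/12 - 45/7) + 1/870) = 1/(-547/84 + 1/870) = 1/(-79301/12180) = -12180/79301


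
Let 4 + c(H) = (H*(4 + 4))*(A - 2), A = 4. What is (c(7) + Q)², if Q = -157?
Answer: 2401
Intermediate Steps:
c(H) = -4 + 16*H (c(H) = -4 + (H*(4 + 4))*(4 - 2) = -4 + (H*8)*2 = -4 + (8*H)*2 = -4 + 16*H)
(c(7) + Q)² = ((-4 + 16*7) - 157)² = ((-4 + 112) - 157)² = (108 - 157)² = (-49)² = 2401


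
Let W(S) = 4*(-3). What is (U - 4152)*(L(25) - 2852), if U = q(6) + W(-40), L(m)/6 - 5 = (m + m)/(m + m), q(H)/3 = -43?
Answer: 12089088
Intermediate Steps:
q(H) = -129 (q(H) = 3*(-43) = -129)
L(m) = 36 (L(m) = 30 + 6*((m + m)/(m + m)) = 30 + 6*((2*m)/((2*m))) = 30 + 6*((2*m)*(1/(2*m))) = 30 + 6*1 = 30 + 6 = 36)
W(S) = -12
U = -141 (U = -129 - 12 = -141)
(U - 4152)*(L(25) - 2852) = (-141 - 4152)*(36 - 2852) = -4293*(-2816) = 12089088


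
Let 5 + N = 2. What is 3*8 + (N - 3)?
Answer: 18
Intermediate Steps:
N = -3 (N = -5 + 2 = -3)
3*8 + (N - 3) = 3*8 + (-3 - 3) = 24 - 6 = 18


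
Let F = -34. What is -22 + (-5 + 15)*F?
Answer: -362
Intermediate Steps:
-22 + (-5 + 15)*F = -22 + (-5 + 15)*(-34) = -22 + 10*(-34) = -22 - 340 = -362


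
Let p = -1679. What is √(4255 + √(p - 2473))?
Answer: √(4255 + 2*I*√1038) ≈ 65.232 + 0.4939*I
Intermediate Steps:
√(4255 + √(p - 2473)) = √(4255 + √(-1679 - 2473)) = √(4255 + √(-4152)) = √(4255 + 2*I*√1038)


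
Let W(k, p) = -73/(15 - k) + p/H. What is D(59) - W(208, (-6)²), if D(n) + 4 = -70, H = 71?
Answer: -1026153/13703 ≈ -74.885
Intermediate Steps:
D(n) = -74 (D(n) = -4 - 70 = -74)
W(k, p) = -73/(15 - k) + p/71
D(59) - W(208, (-6)²) = -74 - (5183 - 15*(-6)² + 208*(-6)²)/(71*(-15 + 208)) = -74 - (5183 - 15*36 + 208*36)/(71*193) = -74 - (5183 - 540 + 7488)/(71*193) = -74 - 12131/(71*193) = -74 - 1*12131/13703 = -74 - 12131/13703 = -1026153/13703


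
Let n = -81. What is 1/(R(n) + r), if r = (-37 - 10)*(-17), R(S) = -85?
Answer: 1/714 ≈ 0.0014006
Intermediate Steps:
r = 799 (r = -47*(-17) = 799)
1/(R(n) + r) = 1/(-85 + 799) = 1/714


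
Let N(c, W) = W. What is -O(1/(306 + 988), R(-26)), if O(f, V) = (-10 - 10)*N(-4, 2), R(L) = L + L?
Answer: 40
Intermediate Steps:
R(L) = 2*L
O(f, V) = -40 (O(f, V) = (-10 - 10)*2 = -20*2 = -40)
-O(1/(306 + 988), R(-26)) = -1*(-40) = 40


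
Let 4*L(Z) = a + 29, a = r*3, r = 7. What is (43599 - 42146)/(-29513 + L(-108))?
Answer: -2906/59001 ≈ -0.049253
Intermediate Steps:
a = 21 (a = 7*3 = 21)
L(Z) = 25/2 (L(Z) = (21 + 29)/4 = (¼)*50 = 25/2)
(43599 - 42146)/(-29513 + L(-108)) = (43599 - 42146)/(-29513 + 25/2) = 1453/(-59001/2) = 1453*(-2/59001) = -2906/59001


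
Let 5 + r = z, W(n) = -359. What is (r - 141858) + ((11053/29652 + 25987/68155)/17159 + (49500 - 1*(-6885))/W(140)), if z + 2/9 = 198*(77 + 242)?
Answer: -420735028073538694231/5335330793612940 ≈ -78858.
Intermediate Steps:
z = 568456/9 (z = -2/9 + 198*(77 + 242) = -2/9 + 198*319 = -2/9 + 63162 = 568456/9 ≈ 63162.)
r = 568411/9 (r = -5 + 568456/9 = 568411/9 ≈ 63157.)
(r - 141858) + ((11053/29652 + 25987/68155)/17159 + (49500 - 1*(-6885))/W(140)) = (568411/9 - 141858) + ((11053/29652 + 25987/68155)/17159 + (49500 - 1*(-6885))/(-359)) = -708311/9 + ((11053*(1/29652) + 25987*(1/68155))*(1/17159) + (49500 + 6885)*(-1/359)) = -708311/9 + ((1579/4236 + 25987/68155)*(1/17159) + 56385*(-1/359)) = -708311/9 + ((217697677/288704580)*(1/17159) - 56385/359) = -708311/9 + (217697677/4953881888220 - 56385/359) = -708311/9 - 279324552113818657/1778443597870980 = -420735028073538694231/5335330793612940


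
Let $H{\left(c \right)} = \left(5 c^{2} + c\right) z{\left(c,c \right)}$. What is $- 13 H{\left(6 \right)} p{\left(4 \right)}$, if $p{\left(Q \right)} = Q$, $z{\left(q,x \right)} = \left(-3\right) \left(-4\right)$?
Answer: $-116064$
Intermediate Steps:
$z{\left(q,x \right)} = 12$
$H{\left(c \right)} = 12 c + 60 c^{2}$ ($H{\left(c \right)} = \left(5 c^{2} + c\right) 12 = \left(c + 5 c^{2}\right) 12 = 12 c + 60 c^{2}$)
$- 13 H{\left(6 \right)} p{\left(4 \right)} = - 13 \cdot 12 \cdot 6 \left(1 + 5 \cdot 6\right) 4 = - 13 \cdot 12 \cdot 6 \left(1 + 30\right) 4 = - 13 \cdot 12 \cdot 6 \cdot 31 \cdot 4 = \left(-13\right) 2232 \cdot 4 = \left(-29016\right) 4 = -116064$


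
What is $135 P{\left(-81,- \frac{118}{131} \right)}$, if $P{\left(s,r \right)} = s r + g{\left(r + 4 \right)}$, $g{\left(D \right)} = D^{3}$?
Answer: $\frac{31178014290}{2248091} \approx 13869.0$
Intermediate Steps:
$P{\left(s,r \right)} = \left(4 + r\right)^{3} + r s$ ($P{\left(s,r \right)} = s r + \left(r + 4\right)^{3} = r s + \left(4 + r\right)^{3} = \left(4 + r\right)^{3} + r s$)
$135 P{\left(-81,- \frac{118}{131} \right)} = 135 \left(\left(4 - \frac{118}{131}\right)^{3} + - \frac{118}{131} \left(-81\right)\right) = 135 \left(\left(4 - \frac{118}{131}\right)^{3} + \left(-118\right) \frac{1}{131} \left(-81\right)\right) = 135 \left(\left(4 - \frac{118}{131}\right)^{3} - - \frac{9558}{131}\right) = 135 \left(\left(\frac{406}{131}\right)^{3} + \frac{9558}{131}\right) = 135 \left(\frac{66923416}{2248091} + \frac{9558}{131}\right) = 135 \cdot \frac{230948254}{2248091} = \frac{31178014290}{2248091}$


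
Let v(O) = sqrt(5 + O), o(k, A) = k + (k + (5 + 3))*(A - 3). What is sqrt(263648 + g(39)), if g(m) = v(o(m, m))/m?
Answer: sqrt(401008608 + 78*sqrt(434))/39 ≈ 513.47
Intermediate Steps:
o(k, A) = k + (-3 + A)*(8 + k) (o(k, A) = k + (k + 8)*(-3 + A) = k + (8 + k)*(-3 + A) = k + (-3 + A)*(8 + k))
g(m) = sqrt(-19 + m**2 + 6*m)/m (g(m) = sqrt(5 + (-24 - 2*m + 8*m + m*m))/m = sqrt(5 + (-24 - 2*m + 8*m + m**2))/m = sqrt(5 + (-24 + m**2 + 6*m))/m = sqrt(-19 + m**2 + 6*m)/m)
sqrt(263648 + g(39)) = sqrt(263648 + sqrt(-19 + 39**2 + 6*39)/39) = sqrt(263648 + sqrt(-19 + 1521 + 234)/39) = sqrt(263648 + sqrt(1736)/39) = sqrt(263648 + (2*sqrt(434))/39) = sqrt(263648 + 2*sqrt(434)/39)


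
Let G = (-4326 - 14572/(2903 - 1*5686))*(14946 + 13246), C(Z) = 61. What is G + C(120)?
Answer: -338999777949/2783 ≈ -1.2181e+8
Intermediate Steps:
G = -338999947712/2783 (G = (-4326 - 14572/(2903 - 5686))*28192 = (-4326 - 14572/(-2783))*28192 = (-4326 - 14572*(-1/2783))*28192 = (-4326 + 14572/2783)*28192 = -12024686/2783*28192 = -338999947712/2783 ≈ -1.2181e+8)
G + C(120) = -338999947712/2783 + 61 = -338999777949/2783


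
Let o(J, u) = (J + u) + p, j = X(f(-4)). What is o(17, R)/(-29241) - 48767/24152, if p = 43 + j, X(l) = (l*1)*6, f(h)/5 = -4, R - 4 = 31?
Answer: -1425392047/706228632 ≈ -2.0183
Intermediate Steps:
R = 35 (R = 4 + 31 = 35)
f(h) = -20 (f(h) = 5*(-4) = -20)
X(l) = 6*l (X(l) = l*6 = 6*l)
j = -120 (j = 6*(-20) = -120)
p = -77 (p = 43 - 120 = -77)
o(J, u) = -77 + J + u (o(J, u) = (J + u) - 77 = -77 + J + u)
o(17, R)/(-29241) - 48767/24152 = (-77 + 17 + 35)/(-29241) - 48767/24152 = -25*(-1/29241) - 48767*1/24152 = 25/29241 - 48767/24152 = -1425392047/706228632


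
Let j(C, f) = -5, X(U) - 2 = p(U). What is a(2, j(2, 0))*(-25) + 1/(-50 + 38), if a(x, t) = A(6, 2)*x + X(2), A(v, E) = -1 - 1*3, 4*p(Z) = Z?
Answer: 1649/12 ≈ 137.42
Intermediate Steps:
p(Z) = Z/4
X(U) = 2 + U/4
A(v, E) = -4 (A(v, E) = -1 - 3 = -4)
a(x, t) = 5/2 - 4*x (a(x, t) = -4*x + (2 + (¼)*2) = -4*x + (2 + ½) = -4*x + 5/2 = 5/2 - 4*x)
a(2, j(2, 0))*(-25) + 1/(-50 + 38) = (5/2 - 4*2)*(-25) + 1/(-50 + 38) = (5/2 - 8)*(-25) + 1/(-12) = -11/2*(-25) - 1/12 = 275/2 - 1/12 = 1649/12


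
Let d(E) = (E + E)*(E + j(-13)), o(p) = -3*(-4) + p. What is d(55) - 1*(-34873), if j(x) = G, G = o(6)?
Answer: 42903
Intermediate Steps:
o(p) = 12 + p
G = 18 (G = 12 + 6 = 18)
j(x) = 18
d(E) = 2*E*(18 + E) (d(E) = (E + E)*(E + 18) = (2*E)*(18 + E) = 2*E*(18 + E))
d(55) - 1*(-34873) = 2*55*(18 + 55) - 1*(-34873) = 2*55*73 + 34873 = 8030 + 34873 = 42903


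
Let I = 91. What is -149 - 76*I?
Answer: -7065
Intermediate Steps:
-149 - 76*I = -149 - 76*91 = -149 - 6916 = -7065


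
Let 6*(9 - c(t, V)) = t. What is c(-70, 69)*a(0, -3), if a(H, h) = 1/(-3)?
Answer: -62/9 ≈ -6.8889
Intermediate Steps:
a(H, h) = -⅓
c(t, V) = 9 - t/6
c(-70, 69)*a(0, -3) = (9 - ⅙*(-70))*(-⅓) = (9 + 35/3)*(-⅓) = (62/3)*(-⅓) = -62/9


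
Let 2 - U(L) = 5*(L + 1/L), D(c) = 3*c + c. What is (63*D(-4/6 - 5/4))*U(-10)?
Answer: -50715/2 ≈ -25358.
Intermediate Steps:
D(c) = 4*c
U(L) = 2 - 5*L - 5/L (U(L) = 2 - 5*(L + 1/L) = 2 - (5*L + 5/L) = 2 + (-5*L - 5/L) = 2 - 5*L - 5/L)
(63*D(-4/6 - 5/4))*U(-10) = (63*(4*(-4/6 - 5/4)))*(2 - 5*(-10) - 5/(-10)) = (63*(4*(-4*⅙ - 5*¼)))*(2 + 50 - 5*(-⅒)) = (63*(4*(-⅔ - 5/4)))*(2 + 50 + ½) = (63*(4*(-23/12)))*(105/2) = (63*(-23/3))*(105/2) = -483*105/2 = -50715/2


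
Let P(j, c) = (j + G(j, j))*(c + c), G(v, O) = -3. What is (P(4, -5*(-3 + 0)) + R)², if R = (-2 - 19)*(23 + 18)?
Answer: 690561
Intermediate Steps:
R = -861 (R = -21*41 = -861)
P(j, c) = 2*c*(-3 + j) (P(j, c) = (j - 3)*(c + c) = (-3 + j)*(2*c) = 2*c*(-3 + j))
(P(4, -5*(-3 + 0)) + R)² = (2*(-5*(-3 + 0))*(-3 + 4) - 861)² = (2*(-5*(-3))*1 - 861)² = (2*15*1 - 861)² = (30 - 861)² = (-831)² = 690561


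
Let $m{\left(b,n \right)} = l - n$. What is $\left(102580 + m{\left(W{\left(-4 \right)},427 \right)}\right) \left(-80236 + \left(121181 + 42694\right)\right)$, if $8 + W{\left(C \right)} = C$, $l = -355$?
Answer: $8514282922$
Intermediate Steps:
$W{\left(C \right)} = -8 + C$
$m{\left(b,n \right)} = -355 - n$
$\left(102580 + m{\left(W{\left(-4 \right)},427 \right)}\right) \left(-80236 + \left(121181 + 42694\right)\right) = \left(102580 - 782\right) \left(-80236 + \left(121181 + 42694\right)\right) = \left(102580 - 782\right) \left(-80236 + 163875\right) = \left(102580 - 782\right) 83639 = 101798 \cdot 83639 = 8514282922$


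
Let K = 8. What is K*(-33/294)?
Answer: -44/49 ≈ -0.89796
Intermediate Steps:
K*(-33/294) = 8*(-33/294) = 8*(-33*1/294) = 8*(-11/98) = -44/49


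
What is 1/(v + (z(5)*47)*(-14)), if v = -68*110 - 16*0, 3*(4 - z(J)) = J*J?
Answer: -3/13886 ≈ -0.00021604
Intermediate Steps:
z(J) = 4 - J²/3 (z(J) = 4 - J*J/3 = 4 - J²/3)
v = -7480 (v = -7480 + 0 = -7480)
1/(v + (z(5)*47)*(-14)) = 1/(-7480 + ((4 - ⅓*5²)*47)*(-14)) = 1/(-7480 + ((4 - ⅓*25)*47)*(-14)) = 1/(-7480 + ((4 - 25/3)*47)*(-14)) = 1/(-7480 - 13/3*47*(-14)) = 1/(-7480 - 611/3*(-14)) = 1/(-7480 + 8554/3) = 1/(-13886/3) = -3/13886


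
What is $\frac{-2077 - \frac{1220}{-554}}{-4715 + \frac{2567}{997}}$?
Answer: $\frac{3237259}{7352688} \approx 0.44028$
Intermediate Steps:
$\frac{-2077 - \frac{1220}{-554}}{-4715 + \frac{2567}{997}} = \frac{-2077 - - \frac{610}{277}}{-4715 + 2567 \cdot \frac{1}{997}} = \frac{-2077 + \frac{610}{277}}{-4715 + \frac{2567}{997}} = - \frac{574719}{277 \left(- \frac{4698288}{997}\right)} = \left(- \frac{574719}{277}\right) \left(- \frac{997}{4698288}\right) = \frac{3237259}{7352688}$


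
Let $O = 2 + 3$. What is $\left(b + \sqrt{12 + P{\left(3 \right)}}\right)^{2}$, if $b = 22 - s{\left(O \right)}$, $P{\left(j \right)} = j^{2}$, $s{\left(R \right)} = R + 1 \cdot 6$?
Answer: $\left(11 + \sqrt{21}\right)^{2} \approx 242.82$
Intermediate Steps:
$O = 5$
$s{\left(R \right)} = 6 + R$ ($s{\left(R \right)} = R + 6 = 6 + R$)
$b = 11$ ($b = 22 - \left(6 + 5\right) = 22 - 11 = 11$)
$\left(b + \sqrt{12 + P{\left(3 \right)}}\right)^{2} = \left(11 + \sqrt{12 + 3^{2}}\right)^{2} = \left(11 + \sqrt{12 + 9}\right)^{2} = \left(11 + \sqrt{21}\right)^{2}$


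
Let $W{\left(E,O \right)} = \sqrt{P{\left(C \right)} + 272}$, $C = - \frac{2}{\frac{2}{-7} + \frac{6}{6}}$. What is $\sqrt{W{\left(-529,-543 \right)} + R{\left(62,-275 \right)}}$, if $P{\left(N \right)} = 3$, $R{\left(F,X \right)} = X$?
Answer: $\sqrt{-275 + 5 \sqrt{11}} \approx 16.075 i$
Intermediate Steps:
$C = - \frac{14}{5}$ ($C = - \frac{2}{2 \left(- \frac{1}{7}\right) + 6 \cdot \frac{1}{6}} = - \frac{2}{- \frac{2}{7} + 1} = - \frac{2}{\frac{5}{7}} = \left(-2\right) \frac{7}{5} = - \frac{14}{5} \approx -2.8$)
$W{\left(E,O \right)} = 5 \sqrt{11}$ ($W{\left(E,O \right)} = \sqrt{3 + 272} = \sqrt{275} = 5 \sqrt{11}$)
$\sqrt{W{\left(-529,-543 \right)} + R{\left(62,-275 \right)}} = \sqrt{5 \sqrt{11} - 275} = \sqrt{-275 + 5 \sqrt{11}}$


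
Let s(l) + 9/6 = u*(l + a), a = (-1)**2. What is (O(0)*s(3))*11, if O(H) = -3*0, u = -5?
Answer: 0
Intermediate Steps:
O(H) = 0
a = 1
s(l) = -13/2 - 5*l (s(l) = -3/2 - 5*(l + 1) = -3/2 - 5*(1 + l) = -3/2 + (-5 - 5*l) = -13/2 - 5*l)
(O(0)*s(3))*11 = (0*(-13/2 - 5*3))*11 = (0*(-13/2 - 15))*11 = (0*(-43/2))*11 = 0*11 = 0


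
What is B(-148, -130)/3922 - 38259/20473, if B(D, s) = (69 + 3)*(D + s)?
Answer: -279919683/40147553 ≈ -6.9723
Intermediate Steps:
B(D, s) = 72*D + 72*s (B(D, s) = 72*(D + s) = 72*D + 72*s)
B(-148, -130)/3922 - 38259/20473 = (72*(-148) + 72*(-130))/3922 - 38259/20473 = (-10656 - 9360)*(1/3922) - 38259*1/20473 = -20016*1/3922 - 38259/20473 = -10008/1961 - 38259/20473 = -279919683/40147553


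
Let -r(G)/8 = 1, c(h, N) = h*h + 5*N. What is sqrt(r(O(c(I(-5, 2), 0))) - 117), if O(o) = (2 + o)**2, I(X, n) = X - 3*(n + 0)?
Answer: 5*I*sqrt(5) ≈ 11.18*I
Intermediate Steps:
I(X, n) = X - 3*n
c(h, N) = h**2 + 5*N
r(G) = -8 (r(G) = -8*1 = -8)
sqrt(r(O(c(I(-5, 2), 0))) - 117) = sqrt(-8 - 117) = sqrt(-125) = 5*I*sqrt(5)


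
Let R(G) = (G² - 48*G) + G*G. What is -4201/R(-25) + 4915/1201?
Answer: 6996349/2942450 ≈ 2.3777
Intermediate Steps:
R(G) = -48*G + 2*G² (R(G) = (G² - 48*G) + G² = -48*G + 2*G²)
-4201/R(-25) + 4915/1201 = -4201*(-1/(50*(-24 - 25))) + 4915/1201 = -4201/(2*(-25)*(-49)) + 4915*(1/1201) = -4201/2450 + 4915/1201 = 6996349/2942450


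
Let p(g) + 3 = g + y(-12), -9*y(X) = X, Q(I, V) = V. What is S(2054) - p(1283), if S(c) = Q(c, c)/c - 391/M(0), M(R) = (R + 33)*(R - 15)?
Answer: -633374/495 ≈ -1279.5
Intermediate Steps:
M(R) = (-15 + R)*(33 + R) (M(R) = (33 + R)*(-15 + R) = (-15 + R)*(33 + R))
S(c) = 886/495 (S(c) = c/c - 391/(-495 + 0**2 + 18*0) = 1 - 391/(-495 + 0 + 0) = 1 - 391/(-495) = 1 - 391*(-1/495) = 1 + 391/495 = 886/495)
y(X) = -X/9
p(g) = -5/3 + g (p(g) = -3 + (g - 1/9*(-12)) = -3 + (g + 4/3) = -3 + (4/3 + g) = -5/3 + g)
S(2054) - p(1283) = 886/495 - (-5/3 + 1283) = 886/495 - 1*3844/3 = 886/495 - 3844/3 = -633374/495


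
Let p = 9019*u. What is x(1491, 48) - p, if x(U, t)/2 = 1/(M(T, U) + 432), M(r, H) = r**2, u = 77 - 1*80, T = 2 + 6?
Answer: 6710137/248 ≈ 27057.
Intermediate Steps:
T = 8
u = -3 (u = 77 - 80 = -3)
x(U, t) = 1/248 (x(U, t) = 2/(8**2 + 432) = 2/(64 + 432) = 2/496 = 2*(1/496) = 1/248)
p = -27057 (p = 9019*(-3) = -27057)
x(1491, 48) - p = 1/248 - 1*(-27057) = 1/248 + 27057 = 6710137/248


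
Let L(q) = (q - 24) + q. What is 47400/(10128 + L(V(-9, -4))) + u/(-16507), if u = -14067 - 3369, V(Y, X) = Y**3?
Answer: 155530576/23786587 ≈ 6.5386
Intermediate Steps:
L(q) = -24 + 2*q (L(q) = (-24 + q) + q = -24 + 2*q)
u = -17436
47400/(10128 + L(V(-9, -4))) + u/(-16507) = 47400/(10128 + (-24 + 2*(-9)**3)) - 17436/(-16507) = 47400/(10128 + (-24 + 2*(-729))) - 17436*(-1/16507) = 47400/(10128 + (-24 - 1458)) + 17436/16507 = 47400/(10128 - 1482) + 17436/16507 = 47400/8646 + 17436/16507 = 47400*(1/8646) + 17436/16507 = 7900/1441 + 17436/16507 = 155530576/23786587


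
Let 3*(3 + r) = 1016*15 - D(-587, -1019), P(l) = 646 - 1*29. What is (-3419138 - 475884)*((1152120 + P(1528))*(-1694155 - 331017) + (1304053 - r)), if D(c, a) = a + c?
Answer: 27278662684023373340/3 ≈ 9.0929e+18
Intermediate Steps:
P(l) = 617 (P(l) = 646 - 29 = 617)
r = 16837/3 (r = -3 + (1016*15 - (-1019 - 587))/3 = -3 + (15240 - 1*(-1606))/3 = -3 + (15240 + 1606)/3 = -3 + (⅓)*16846 = -3 + 16846/3 = 16837/3 ≈ 5612.3)
(-3419138 - 475884)*((1152120 + P(1528))*(-1694155 - 331017) + (1304053 - r)) = (-3419138 - 475884)*((1152120 + 617)*(-1694155 - 331017) + (1304053 - 1*16837/3)) = -3895022*(1152737*(-2025172) + (1304053 - 16837/3)) = -3895022*(-2334490695764 + 3895322/3) = -3895022*(-7003468191970/3) = 27278662684023373340/3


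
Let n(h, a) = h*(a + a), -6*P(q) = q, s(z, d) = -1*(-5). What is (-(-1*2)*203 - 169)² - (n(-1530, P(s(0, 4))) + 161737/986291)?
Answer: 52883775392/986291 ≈ 53619.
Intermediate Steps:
s(z, d) = 5
P(q) = -q/6
n(h, a) = 2*a*h (n(h, a) = h*(2*a) = 2*a*h)
(-(-1*2)*203 - 169)² - (n(-1530, P(s(0, 4))) + 161737/986291) = (-(-1*2)*203 - 169)² - (2*(-⅙*5)*(-1530) + 161737/986291) = (-(-2)*203 - 169)² - (2*(-⅚)*(-1530) + 161737*(1/986291)) = (-1*(-406) - 169)² - (2550 + 161737/986291) = (406 - 169)² - 1*2515203787/986291 = 237² - 2515203787/986291 = 56169 - 2515203787/986291 = 52883775392/986291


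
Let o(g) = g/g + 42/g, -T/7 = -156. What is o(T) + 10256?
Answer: 266683/26 ≈ 10257.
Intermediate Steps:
T = 1092 (T = -7*(-156) = 1092)
o(g) = 1 + 42/g
o(T) + 10256 = (42 + 1092)/1092 + 10256 = (1/1092)*1134 + 10256 = 27/26 + 10256 = 266683/26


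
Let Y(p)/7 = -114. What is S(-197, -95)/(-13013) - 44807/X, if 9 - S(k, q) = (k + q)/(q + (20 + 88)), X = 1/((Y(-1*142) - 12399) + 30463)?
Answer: -130875509643287/169169 ≈ -7.7364e+8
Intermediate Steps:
Y(p) = -798 (Y(p) = 7*(-114) = -798)
X = 1/17266 (X = 1/((-798 - 12399) + 30463) = 1/(-13197 + 30463) = 1/17266 ≈ 5.7917e-5)
S(k, q) = 9 - (k + q)/(108 + q) (S(k, q) = 9 - (k + q)/(q + (20 + 88)) = 9 - (k + q)/(q + 108) = 9 - (k + q)/(108 + q))
S(-197, -95)/(-13013) - 44807/X = ((972 - 1*(-197) + 8*(-95))/(108 - 95))/(-13013) - 44807/1/17266 = ((972 + 197 - 760)/13)*(-1/13013) - 44807*17266 = ((1/13)*409)*(-1/13013) - 773637662 = (409/13)*(-1/13013) - 773637662 = -409/169169 - 773637662 = -130875509643287/169169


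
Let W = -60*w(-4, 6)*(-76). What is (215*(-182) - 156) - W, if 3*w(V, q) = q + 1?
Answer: -49926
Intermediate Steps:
w(V, q) = ⅓ + q/3 (w(V, q) = (q + 1)/3 = (1 + q)/3 = ⅓ + q/3)
W = 10640 (W = -60*(⅓ + (⅓)*6)*(-76) = -60*(⅓ + 2)*(-76) = -60*7/3*(-76) = -140*(-76) = 10640)
(215*(-182) - 156) - W = (215*(-182) - 156) - 1*10640 = (-39130 - 156) - 10640 = -39286 - 10640 = -49926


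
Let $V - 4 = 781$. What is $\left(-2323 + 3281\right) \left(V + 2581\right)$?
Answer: $3224628$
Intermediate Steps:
$V = 785$ ($V = 4 + 781 = 785$)
$\left(-2323 + 3281\right) \left(V + 2581\right) = \left(-2323 + 3281\right) \left(785 + 2581\right) = 958 \cdot 3366 = 3224628$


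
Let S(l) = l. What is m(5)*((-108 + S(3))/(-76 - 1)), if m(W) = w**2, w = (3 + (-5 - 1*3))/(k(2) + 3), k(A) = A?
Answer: 15/11 ≈ 1.3636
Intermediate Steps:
w = -1 (w = (3 + (-5 - 1*3))/(2 + 3) = (3 + (-5 - 3))/5 = (3 - 8)*(1/5) = -5*1/5 = -1)
m(W) = 1 (m(W) = (-1)**2 = 1)
m(5)*((-108 + S(3))/(-76 - 1)) = 1*((-108 + 3)/(-76 - 1)) = 1*(-105/(-77)) = 1*(-105*(-1/77)) = 1*(15/11) = 15/11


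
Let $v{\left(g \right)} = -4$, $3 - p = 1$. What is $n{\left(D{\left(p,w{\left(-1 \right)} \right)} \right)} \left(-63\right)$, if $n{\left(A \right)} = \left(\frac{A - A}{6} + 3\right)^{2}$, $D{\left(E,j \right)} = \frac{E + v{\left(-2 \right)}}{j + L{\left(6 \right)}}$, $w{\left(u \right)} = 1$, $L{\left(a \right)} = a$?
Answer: $-567$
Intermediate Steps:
$p = 2$ ($p = 3 - 1 = 2$)
$D{\left(E,j \right)} = \frac{-4 + E}{6 + j}$ ($D{\left(E,j \right)} = \frac{E - 4}{j + 6} = \frac{-4 + E}{6 + j}$)
$n{\left(A \right)} = 9$ ($n{\left(A \right)} = \left(0 \cdot \frac{1}{6} + 3\right)^{2} = \left(0 + 3\right)^{2} = 3^{2} = 9$)
$n{\left(D{\left(p,w{\left(-1 \right)} \right)} \right)} \left(-63\right) = 9 \left(-63\right) = -567$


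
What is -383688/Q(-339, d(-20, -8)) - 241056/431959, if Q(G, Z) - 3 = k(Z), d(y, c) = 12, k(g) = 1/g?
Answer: -1988858736576/15982483 ≈ -1.2444e+5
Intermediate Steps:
Q(G, Z) = 3 + 1/Z
-383688/Q(-339, d(-20, -8)) - 241056/431959 = -383688/(3 + 1/12) - 241056/431959 = -383688/(3 + 1/12) - 241056*1/431959 = -383688/37/12 - 241056/431959 = -383688*12/37 - 241056/431959 = -4604256/37 - 241056/431959 = -1988858736576/15982483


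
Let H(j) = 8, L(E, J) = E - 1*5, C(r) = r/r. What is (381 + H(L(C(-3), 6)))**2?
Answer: 151321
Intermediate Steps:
C(r) = 1
L(E, J) = -5 + E (L(E, J) = E - 5 = -5 + E)
(381 + H(L(C(-3), 6)))**2 = (381 + 8)**2 = 389**2 = 151321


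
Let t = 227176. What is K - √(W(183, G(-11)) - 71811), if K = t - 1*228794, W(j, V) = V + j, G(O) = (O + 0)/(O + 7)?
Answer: -1618 - I*√286501/2 ≈ -1618.0 - 267.63*I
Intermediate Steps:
G(O) = O/(7 + O)
K = -1618 (K = 227176 - 1*228794 = 227176 - 228794 = -1618)
K - √(W(183, G(-11)) - 71811) = -1618 - √((-11/(7 - 11) + 183) - 71811) = -1618 - √((-11/(-4) + 183) - 71811) = -1618 - √((-11*(-¼) + 183) - 71811) = -1618 - √((11/4 + 183) - 71811) = -1618 - √(743/4 - 71811) = -1618 - √(-286501/4) = -1618 - I*√286501/2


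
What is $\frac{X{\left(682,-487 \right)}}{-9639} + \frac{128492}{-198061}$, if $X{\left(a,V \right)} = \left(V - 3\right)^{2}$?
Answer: $- \frac{6970425784}{272729997} \approx -25.558$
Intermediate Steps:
$X{\left(a,V \right)} = \left(-3 + V\right)^{2}$
$\frac{X{\left(682,-487 \right)}}{-9639} + \frac{128492}{-198061} = \frac{\left(-3 - 487\right)^{2}}{-9639} + \frac{128492}{-198061} = \left(-490\right)^{2} \left(- \frac{1}{9639}\right) + 128492 \left(- \frac{1}{198061}\right) = 240100 \left(- \frac{1}{9639}\right) - \frac{128492}{198061} = - \frac{34300}{1377} - \frac{128492}{198061} = - \frac{6970425784}{272729997}$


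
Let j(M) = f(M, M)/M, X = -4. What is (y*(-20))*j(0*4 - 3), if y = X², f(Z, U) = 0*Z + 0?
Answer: 0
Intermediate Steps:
f(Z, U) = 0 (f(Z, U) = 0 + 0 = 0)
y = 16 (y = (-4)² = 16)
j(M) = 0 (j(M) = 0/M = 0)
(y*(-20))*j(0*4 - 3) = (16*(-20))*0 = -320*0 = 0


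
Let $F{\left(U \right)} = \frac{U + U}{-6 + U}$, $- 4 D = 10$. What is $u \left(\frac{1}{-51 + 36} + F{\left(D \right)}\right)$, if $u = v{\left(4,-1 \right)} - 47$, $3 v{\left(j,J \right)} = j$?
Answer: $- \frac{18221}{765} \approx -23.818$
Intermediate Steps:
$D = - \frac{5}{2}$ ($D = \left(- \frac{1}{4}\right) 10 = - \frac{5}{2} \approx -2.5$)
$F{\left(U \right)} = \frac{2 U}{-6 + U}$
$v{\left(j,J \right)} = \frac{j}{3}$
$u = - \frac{137}{3}$ ($u = \frac{1}{3} \cdot 4 - 47 = \frac{4}{3} - 47 = - \frac{137}{3} \approx -45.667$)
$u \left(\frac{1}{-51 + 36} + F{\left(D \right)}\right) = - \frac{137 \left(\frac{1}{-51 + 36} + 2 \left(- \frac{5}{2}\right) \frac{1}{-6 - \frac{5}{2}}\right)}{3} = - \frac{137 \left(\frac{1}{-15} + 2 \left(- \frac{5}{2}\right) \frac{1}{- \frac{17}{2}}\right)}{3} = - \frac{137 \left(- \frac{1}{15} + 2 \left(- \frac{5}{2}\right) \left(- \frac{2}{17}\right)\right)}{3} = - \frac{137 \left(- \frac{1}{15} + \frac{10}{17}\right)}{3} = \left(- \frac{137}{3}\right) \frac{133}{255} = - \frac{18221}{765}$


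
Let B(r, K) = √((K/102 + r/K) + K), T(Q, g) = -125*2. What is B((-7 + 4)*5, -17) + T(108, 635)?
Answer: -250 + I*√169422/102 ≈ -250.0 + 4.0354*I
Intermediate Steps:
T(Q, g) = -250
B(r, K) = √(103*K/102 + r/K) (B(r, K) = √((K*(1/102) + r/K) + K) = √((K/102 + r/K) + K) = √(103*K/102 + r/K))
B((-7 + 4)*5, -17) + T(108, 635) = √(10506*(-17) + 10404*((-7 + 4)*5)/(-17))/102 - 250 = √(-178602 + 10404*(-3*5)*(-1/17))/102 - 250 = √(-178602 + 10404*(-15)*(-1/17))/102 - 250 = √(-178602 + 9180)/102 - 250 = √(-169422)/102 - 250 = (I*√169422)/102 - 250 = I*√169422/102 - 250 = -250 + I*√169422/102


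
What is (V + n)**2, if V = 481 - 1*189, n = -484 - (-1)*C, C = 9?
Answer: 33489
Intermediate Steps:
n = -475 (n = -484 - (-1)*9 = -484 - 1*(-9) = -484 + 9 = -475)
V = 292 (V = 481 - 189 = 292)
(V + n)**2 = (292 - 475)**2 = (-183)**2 = 33489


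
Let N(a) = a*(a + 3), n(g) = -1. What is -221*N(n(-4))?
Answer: 442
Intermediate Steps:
N(a) = a*(3 + a)
-221*N(n(-4)) = -(-221)*(3 - 1) = -(-221)*2 = -221*(-2) = 442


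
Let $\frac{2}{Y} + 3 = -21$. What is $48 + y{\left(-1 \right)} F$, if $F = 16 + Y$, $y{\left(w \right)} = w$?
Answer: $\frac{385}{12} \approx 32.083$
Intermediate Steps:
$Y = - \frac{1}{12}$ ($Y = \frac{2}{-3 - 21} = \frac{2}{-24} = 2 \left(- \frac{1}{24}\right) = - \frac{1}{12} \approx -0.083333$)
$F = \frac{191}{12}$ ($F = 16 - \frac{1}{12} = \frac{191}{12} \approx 15.917$)
$48 + y{\left(-1 \right)} F = 48 - \frac{191}{12} = \frac{385}{12}$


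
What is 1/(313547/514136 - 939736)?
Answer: -514136/483151794549 ≈ -1.0641e-6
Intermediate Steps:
1/(313547/514136 - 939736) = 1/(-483151794549/514136) = -514136/483151794549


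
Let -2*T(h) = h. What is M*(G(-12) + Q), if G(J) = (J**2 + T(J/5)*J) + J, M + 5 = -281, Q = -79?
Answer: -55198/5 ≈ -11040.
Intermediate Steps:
M = -286 (M = -5 - 281 = -286)
T(h) = -h/2
G(J) = J + 9*J**2/10 (G(J) = (J**2 + (-J/(2*5))*J) + J = (J**2 + (-J/10)*J) + J = (J**2 - J**2/10) + J = 9*J**2/10 + J = J + 9*J**2/10)
M*(G(-12) + Q) = -286*((1/10)*(-12)*(10 + 9*(-12)) - 79) = -286*((1/10)*(-12)*(10 - 108) - 79) = -286*((1/10)*(-12)*(-98) - 79) = -286*(588/5 - 79) = -286*193/5 = -55198/5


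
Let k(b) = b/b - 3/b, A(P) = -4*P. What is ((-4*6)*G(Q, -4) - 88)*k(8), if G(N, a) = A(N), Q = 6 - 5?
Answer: 5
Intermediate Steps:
Q = 1
G(N, a) = -4*N
k(b) = 1 - 3/b
((-4*6)*G(Q, -4) - 88)*k(8) = ((-4*6)*(-4*1) - 88)*((-3 + 8)/8) = (-24*(-4) - 88)*((⅛)*5) = (96 - 88)*(5/8) = 8*(5/8) = 5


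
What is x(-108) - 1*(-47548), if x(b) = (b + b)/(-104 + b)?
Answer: 2520098/53 ≈ 47549.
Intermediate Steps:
x(b) = 2*b/(-104 + b) (x(b) = (2*b)/(-104 + b) = 2*b/(-104 + b))
x(-108) - 1*(-47548) = 2*(-108)/(-104 - 108) - 1*(-47548) = 2*(-108)/(-212) + 47548 = 2*(-108)*(-1/212) + 47548 = 54/53 + 47548 = 2520098/53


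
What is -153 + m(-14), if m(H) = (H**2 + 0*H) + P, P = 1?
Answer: 44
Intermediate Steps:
m(H) = 1 + H**2 (m(H) = (H**2 + 0*H) + 1 = (H**2 + 0) + 1 = H**2 + 1 = 1 + H**2)
-153 + m(-14) = -153 + (1 + (-14)**2) = -153 + (1 + 196) = -153 + 197 = 44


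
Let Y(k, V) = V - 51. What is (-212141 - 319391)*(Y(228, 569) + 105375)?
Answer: -56285518076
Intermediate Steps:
Y(k, V) = -51 + V
(-212141 - 319391)*(Y(228, 569) + 105375) = (-212141 - 319391)*((-51 + 569) + 105375) = -531532*(518 + 105375) = -531532*105893 = -56285518076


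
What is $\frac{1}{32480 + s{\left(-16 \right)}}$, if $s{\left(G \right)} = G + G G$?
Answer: $\frac{1}{32720} \approx 3.0562 \cdot 10^{-5}$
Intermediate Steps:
$s{\left(G \right)} = G + G^{2}$
$\frac{1}{32480 + s{\left(-16 \right)}} = \frac{1}{32480 - 16 \left(1 - 16\right)} = \frac{1}{32480 - -240} = \frac{1}{32480 + 240} = \frac{1}{32720}$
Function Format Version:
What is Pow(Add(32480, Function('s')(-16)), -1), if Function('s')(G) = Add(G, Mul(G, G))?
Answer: Rational(1, 32720) ≈ 3.0562e-5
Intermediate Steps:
Function('s')(G) = Add(G, Pow(G, 2))
Pow(Add(32480, Function('s')(-16)), -1) = Pow(Add(32480, Mul(-16, Add(1, -16))), -1) = Pow(Add(32480, Mul(-16, -15)), -1) = Pow(Add(32480, 240), -1) = Pow(32720, -1) = Rational(1, 32720)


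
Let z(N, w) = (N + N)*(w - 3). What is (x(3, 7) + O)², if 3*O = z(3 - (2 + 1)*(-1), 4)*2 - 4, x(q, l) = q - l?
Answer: 64/9 ≈ 7.1111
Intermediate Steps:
z(N, w) = 2*N*(-3 + w) (z(N, w) = (2*N)*(-3 + w) = 2*N*(-3 + w))
O = 20/3 (O = ((2*(3 - (2 + 1)*(-1))*(-3 + 4))*2 - 4)/3 = ((2*(3 - 3*(-1))*1)*2 - 4)/3 = ((2*(3 - 1*(-3))*1)*2 - 4)/3 = ((2*(3 + 3)*1)*2 - 4)/3 = ((2*6*1)*2 - 4)/3 = (12*2 - 4)/3 = (24 - 4)/3 = (⅓)*20 = 20/3 ≈ 6.6667)
(x(3, 7) + O)² = ((3 - 1*7) + 20/3)² = ((3 - 7) + 20/3)² = (-4 + 20/3)² = (8/3)² = 64/9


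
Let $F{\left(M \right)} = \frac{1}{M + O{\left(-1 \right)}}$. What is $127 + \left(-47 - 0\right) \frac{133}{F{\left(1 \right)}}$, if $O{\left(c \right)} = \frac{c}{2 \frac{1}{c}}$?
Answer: $- \frac{18499}{2} \approx -9249.5$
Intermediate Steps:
$O{\left(c \right)} = \frac{c^{2}}{2}$ ($O{\left(c \right)} = c \frac{c}{2} = \frac{c^{2}}{2}$)
$F{\left(M \right)} = \frac{1}{\frac{1}{2} + M}$ ($F{\left(M \right)} = \frac{1}{M + \frac{\left(-1\right)^{2}}{2}} = \frac{1}{M + \frac{1}{2} \cdot 1} = \frac{1}{M + \frac{1}{2}} = \frac{1}{\frac{1}{2} + M}$)
$127 + \left(-47 - 0\right) \frac{133}{F{\left(1 \right)}} = 127 + \left(-47 - 0\right) \frac{133}{2 \frac{1}{1 + 2 \cdot 1}} = 127 + \left(-47 + 0\right) \frac{133}{2 \frac{1}{1 + 2}} = 127 - 47 \frac{133}{2 \cdot \frac{1}{3}} = 127 - 47 \frac{133}{\frac{2}{3}} = 127 - 47 \cdot 133 \cdot \frac{3}{2} = 127 - \frac{18753}{2} = - \frac{18499}{2}$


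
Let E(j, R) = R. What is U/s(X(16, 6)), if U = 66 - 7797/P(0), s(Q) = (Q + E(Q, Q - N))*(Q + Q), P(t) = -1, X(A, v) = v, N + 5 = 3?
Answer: 2621/56 ≈ 46.804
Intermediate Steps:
N = -2 (N = -5 + 3 = -2)
s(Q) = 2*Q*(2 + 2*Q) (s(Q) = (Q + (Q - 1*(-2)))*(Q + Q) = (Q + (Q + 2))*(2*Q) = (Q + (2 + Q))*(2*Q) = (2 + 2*Q)*(2*Q) = 2*Q*(2 + 2*Q))
U = 7863 (U = 66 - 7797/(-1) = 66 - 7797*(-1) = 66 - 69*(-113) = 66 + 7797 = 7863)
U/s(X(16, 6)) = 7863/((4*6*(1 + 6))) = 7863/((4*6*7)) = 7863/168 = 7863*(1/168) = 2621/56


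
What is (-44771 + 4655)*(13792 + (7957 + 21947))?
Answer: -1752908736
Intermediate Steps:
(-44771 + 4655)*(13792 + (7957 + 21947)) = -40116*(13792 + 29904) = -40116*43696 = -1752908736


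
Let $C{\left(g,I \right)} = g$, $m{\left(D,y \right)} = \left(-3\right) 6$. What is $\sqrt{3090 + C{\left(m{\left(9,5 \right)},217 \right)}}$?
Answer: $32 \sqrt{3} \approx 55.426$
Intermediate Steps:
$m{\left(D,y \right)} = -18$
$\sqrt{3090 + C{\left(m{\left(9,5 \right)},217 \right)}} = \sqrt{3090 - 18} = \sqrt{3072} = 32 \sqrt{3}$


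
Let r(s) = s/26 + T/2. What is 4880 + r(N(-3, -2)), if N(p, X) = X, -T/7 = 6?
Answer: 63166/13 ≈ 4858.9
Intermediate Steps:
T = -42 (T = -7*6 = -42)
r(s) = -21 + s/26 (r(s) = s/26 - 42/2 = s*(1/26) - 42*½ = s/26 - 21 = -21 + s/26)
4880 + r(N(-3, -2)) = 4880 + (-21 + (1/26)*(-2)) = 4880 + (-21 - 1/13) = 4880 - 274/13 = 63166/13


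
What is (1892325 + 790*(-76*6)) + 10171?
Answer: 1542256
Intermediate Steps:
(1892325 + 790*(-76*6)) + 10171 = (1892325 + 790*(-456)) + 10171 = (1892325 - 360240) + 10171 = 1532085 + 10171 = 1542256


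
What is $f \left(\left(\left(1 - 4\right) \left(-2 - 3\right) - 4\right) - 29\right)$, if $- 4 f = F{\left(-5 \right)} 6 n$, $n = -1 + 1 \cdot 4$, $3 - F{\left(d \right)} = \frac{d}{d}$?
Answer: $162$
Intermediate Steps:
$F{\left(d \right)} = 2$ ($F{\left(d \right)} = 3 - \frac{d}{d} = 3 - 1 = 2$)
$n = 3$ ($n = -1 + 4 = 3$)
$f = -9$ ($f = - \frac{2 \cdot 6 \cdot 3}{4} = - \frac{12 \cdot 3}{4} = \left(- \frac{1}{4}\right) 36 = -9$)
$f \left(\left(\left(1 - 4\right) \left(-2 - 3\right) - 4\right) - 29\right) = - 9 \left(\left(\left(1 - 4\right) \left(-2 - 3\right) - 4\right) - 29\right) = - 9 \left(\left(\left(-3\right) \left(-5\right) - 4\right) - 29\right) = - 9 \left(\left(15 - 4\right) - 29\right) = - 9 \left(11 - 29\right) = \left(-9\right) \left(-18\right) = 162$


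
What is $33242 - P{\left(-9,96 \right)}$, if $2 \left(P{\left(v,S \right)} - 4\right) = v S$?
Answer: $33670$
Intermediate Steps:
$P{\left(v,S \right)} = 4 + \frac{S v}{2}$ ($P{\left(v,S \right)} = 4 + \frac{v S}{2} = 4 + \frac{S v}{2}$)
$33242 - P{\left(-9,96 \right)} = 33242 - \left(4 + \frac{1}{2} \cdot 96 \left(-9\right)\right) = 33242 - \left(4 - 432\right) = 33242 - -428 = 33242 + 428 = 33670$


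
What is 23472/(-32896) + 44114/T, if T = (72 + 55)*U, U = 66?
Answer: 39200995/8616696 ≈ 4.5494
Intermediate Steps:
T = 8382 (T = (72 + 55)*66 = 127*66 = 8382)
23472/(-32896) + 44114/T = 23472/(-32896) + 44114/8382 = 23472*(-1/32896) + 44114*(1/8382) = -1467/2056 + 22057/4191 = 39200995/8616696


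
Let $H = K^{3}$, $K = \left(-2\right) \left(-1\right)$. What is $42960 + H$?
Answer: $42968$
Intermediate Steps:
$K = 2$
$H = 8$ ($H = 2^{3} = 8$)
$42960 + H = 42960 + 8 = 42968$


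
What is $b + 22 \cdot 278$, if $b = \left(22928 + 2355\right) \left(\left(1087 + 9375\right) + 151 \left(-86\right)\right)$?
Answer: $-63808176$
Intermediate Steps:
$b = -63814292$ ($b = 25283 \left(10462 - 12986\right) = 25283 \left(-2524\right) = -63814292$)
$b + 22 \cdot 278 = -63814292 + 22 \cdot 278 = -63814292 + 6116 = -63808176$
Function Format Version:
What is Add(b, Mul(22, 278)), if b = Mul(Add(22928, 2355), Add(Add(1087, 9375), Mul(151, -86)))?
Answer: -63808176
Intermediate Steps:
b = -63814292 (b = Mul(25283, Add(10462, -12986)) = Mul(25283, -2524) = -63814292)
Add(b, Mul(22, 278)) = Add(-63814292, Mul(22, 278)) = Add(-63814292, 6116) = -63808176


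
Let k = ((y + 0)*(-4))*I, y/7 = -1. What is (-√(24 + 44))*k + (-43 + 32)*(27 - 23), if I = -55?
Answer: -44 + 3080*√17 ≈ 12655.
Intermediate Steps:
y = -7 (y = 7*(-1) = -7)
k = -1540 (k = ((-7 + 0)*(-4))*(-55) = -7*(-4)*(-55) = 28*(-55) = -1540)
(-√(24 + 44))*k + (-43 + 32)*(27 - 23) = -√(24 + 44)*(-1540) + (-43 + 32)*(27 - 23) = -√68*(-1540) - 11*4 = -2*√17*(-1540) - 44 = 3080*√17 - 44 = -44 + 3080*√17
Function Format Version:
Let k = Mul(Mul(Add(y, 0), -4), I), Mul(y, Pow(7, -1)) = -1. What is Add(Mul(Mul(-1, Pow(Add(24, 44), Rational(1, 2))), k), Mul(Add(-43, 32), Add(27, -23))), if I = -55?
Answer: Add(-44, Mul(3080, Pow(17, Rational(1, 2)))) ≈ 12655.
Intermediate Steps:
y = -7 (y = Mul(7, -1) = -7)
k = -1540 (k = Mul(Mul(Add(-7, 0), -4), -55) = Mul(Mul(-7, -4), -55) = Mul(28, -55) = -1540)
Add(Mul(Mul(-1, Pow(Add(24, 44), Rational(1, 2))), k), Mul(Add(-43, 32), Add(27, -23))) = Add(Mul(Mul(-1, Pow(Add(24, 44), Rational(1, 2))), -1540), Mul(Add(-43, 32), Add(27, -23))) = Add(Mul(Mul(-1, Pow(68, Rational(1, 2))), -1540), Mul(-11, 4)) = Add(Mul(Mul(-1, Mul(2, Pow(17, Rational(1, 2)))), -1540), -44) = Add(Mul(Mul(-2, Pow(17, Rational(1, 2))), -1540), -44) = Add(Mul(3080, Pow(17, Rational(1, 2))), -44) = Add(-44, Mul(3080, Pow(17, Rational(1, 2))))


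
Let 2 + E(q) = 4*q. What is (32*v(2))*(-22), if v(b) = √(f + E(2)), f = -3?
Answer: -704*√3 ≈ -1219.4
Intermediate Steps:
E(q) = -2 + 4*q
v(b) = √3 (v(b) = √(-3 + (-2 + 4*2)) = √(-3 + (-2 + 8)) = √(-3 + 6) = √3)
(32*v(2))*(-22) = (32*√3)*(-22) = -704*√3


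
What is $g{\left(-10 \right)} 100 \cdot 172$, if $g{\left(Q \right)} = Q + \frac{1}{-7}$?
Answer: $- \frac{1221200}{7} \approx -1.7446 \cdot 10^{5}$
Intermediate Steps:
$g{\left(Q \right)} = - \frac{1}{7} + Q$ ($g{\left(Q \right)} = Q - \frac{1}{7} = - \frac{1}{7} + Q$)
$g{\left(-10 \right)} 100 \cdot 172 = \left(- \frac{1}{7} - 10\right) 100 \cdot 172 = \left(- \frac{71}{7}\right) 100 \cdot 172 = \left(- \frac{7100}{7}\right) 172 = - \frac{1221200}{7}$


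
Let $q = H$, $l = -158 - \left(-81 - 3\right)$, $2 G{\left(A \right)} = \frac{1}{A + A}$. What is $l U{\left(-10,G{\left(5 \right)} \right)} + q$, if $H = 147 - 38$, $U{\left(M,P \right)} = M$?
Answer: $849$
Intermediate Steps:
$G{\left(A \right)} = \frac{1}{4 A}$ ($G{\left(A \right)} = \frac{1}{2 \left(A + A\right)} = \frac{1}{2 \cdot 2 A} = \frac{\frac{1}{2} \frac{1}{A}}{2} = \frac{1}{4 A}$)
$l = -74$ ($l = -158 - \left(-81 - 3\right) = -158 - -84 = -158 + 84 = -74$)
$H = 109$
$q = 109$
$l U{\left(-10,G{\left(5 \right)} \right)} + q = \left(-74\right) \left(-10\right) + 109 = 740 + 109 = 849$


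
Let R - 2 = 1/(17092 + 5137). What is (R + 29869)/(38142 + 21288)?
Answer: 66400246/132106947 ≈ 0.50262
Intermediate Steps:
R = 44459/22229 (R = 2 + 1/(17092 + 5137) = 2 + 1/22229 = 44459/22229 ≈ 2.0000)
(R + 29869)/(38142 + 21288) = (44459/22229 + 29869)/(38142 + 21288) = (664002460/22229)/59430 = (664002460/22229)*(1/59430) = 66400246/132106947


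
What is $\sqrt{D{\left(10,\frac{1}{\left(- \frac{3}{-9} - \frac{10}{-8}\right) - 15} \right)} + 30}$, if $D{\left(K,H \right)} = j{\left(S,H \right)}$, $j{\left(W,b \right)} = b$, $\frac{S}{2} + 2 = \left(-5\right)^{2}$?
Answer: $\frac{\sqrt{775698}}{161} \approx 5.4704$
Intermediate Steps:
$S = 46$ ($S = -4 + 2 \left(-5\right)^{2} = -4 + 2 \cdot 25 = -4 + 50 = 46$)
$D{\left(K,H \right)} = H$
$\sqrt{D{\left(10,\frac{1}{\left(- \frac{3}{-9} - \frac{10}{-8}\right) - 15} \right)} + 30} = \sqrt{\frac{1}{\left(- \frac{3}{-9} - \frac{10}{-8}\right) - 15} + 30} = \sqrt{\frac{1}{\left(\left(-3\right) \left(- \frac{1}{9}\right) - - \frac{5}{4}\right) - 15} + 30} = \sqrt{\frac{1}{\left(\frac{1}{3} + \frac{5}{4}\right) - 15} + 30} = \sqrt{\frac{1}{\frac{19}{12} - 15} + 30} = \sqrt{\frac{1}{- \frac{161}{12}} + 30} = \sqrt{- \frac{12}{161} + 30} = \sqrt{\frac{4818}{161}} = \frac{\sqrt{775698}}{161}$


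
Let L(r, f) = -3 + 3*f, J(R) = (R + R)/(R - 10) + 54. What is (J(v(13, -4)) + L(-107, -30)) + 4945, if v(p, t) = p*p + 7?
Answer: 407374/83 ≈ 4908.1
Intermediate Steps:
v(p, t) = 7 + p² (v(p, t) = p² + 7 = 7 + p²)
J(R) = 54 + 2*R/(-10 + R) (J(R) = (2*R)/(-10 + R) + 54 = 2*R/(-10 + R) + 54 = 54 + 2*R/(-10 + R))
(J(v(13, -4)) + L(-107, -30)) + 4945 = (4*(-135 + 14*(7 + 13²))/(-10 + (7 + 13²)) + (-3 + 3*(-30))) + 4945 = (4*(-135 + 14*(7 + 169))/(-10 + (7 + 169)) + (-3 - 90)) + 4945 = (4*(-135 + 14*176)/(-10 + 176) - 93) + 4945 = (4*(-135 + 2464)/166 - 93) + 4945 = (4*(1/166)*2329 - 93) + 4945 = (4658/83 - 93) + 4945 = -3061/83 + 4945 = 407374/83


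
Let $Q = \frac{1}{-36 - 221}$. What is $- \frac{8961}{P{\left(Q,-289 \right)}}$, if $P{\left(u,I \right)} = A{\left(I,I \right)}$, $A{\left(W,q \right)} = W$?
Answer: $\frac{8961}{289} \approx 31.007$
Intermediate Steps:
$Q = - \frac{1}{257}$ ($Q = \frac{1}{-257} = - \frac{1}{257} \approx -0.0038911$)
$P{\left(u,I \right)} = I$
$- \frac{8961}{P{\left(Q,-289 \right)}} = - \frac{8961}{-289} = \left(-8961\right) \left(- \frac{1}{289}\right) = \frac{8961}{289}$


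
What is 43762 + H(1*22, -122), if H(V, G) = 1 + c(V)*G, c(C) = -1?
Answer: 43885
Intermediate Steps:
H(V, G) = 1 - G
43762 + H(1*22, -122) = 43762 + (1 - 1*(-122)) = 43762 + (1 + 122) = 43762 + 123 = 43885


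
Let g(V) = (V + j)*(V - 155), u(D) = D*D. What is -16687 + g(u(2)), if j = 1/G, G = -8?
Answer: -138177/8 ≈ -17272.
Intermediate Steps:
j = -⅛ (j = 1/(-8) = -⅛ ≈ -0.12500)
u(D) = D²
g(V) = (-155 + V)*(-⅛ + V) (g(V) = (V - ⅛)*(V - 155) = (-⅛ + V)*(-155 + V) = (-155 + V)*(-⅛ + V))
-16687 + g(u(2)) = -16687 + (155/8 + (2²)² - 1241/8*2²) = -16687 + (155/8 + 4² - 1241/8*4) = -16687 + (155/8 + 16 - 1241/2) = -16687 - 4681/8 = -138177/8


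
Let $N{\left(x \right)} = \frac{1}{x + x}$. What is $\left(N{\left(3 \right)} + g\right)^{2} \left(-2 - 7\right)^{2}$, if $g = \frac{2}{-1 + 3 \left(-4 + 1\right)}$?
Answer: $\frac{9}{100} \approx 0.09$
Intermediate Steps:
$N{\left(x \right)} = \frac{1}{2 x}$
$g = - \frac{1}{5}$ ($g = \frac{2}{-1 + 3 \left(-3\right)} = \frac{2}{-1 - 9} = \frac{2}{-10} = 2 \left(- \frac{1}{10}\right) = - \frac{1}{5} \approx -0.2$)
$\left(N{\left(3 \right)} + g\right)^{2} \left(-2 - 7\right)^{2} = \left(\frac{1}{2 \cdot 3} - \frac{1}{5}\right)^{2} \left(-2 - 7\right)^{2} = \left(\frac{1}{2} \cdot \frac{1}{3} - \frac{1}{5}\right)^{2} \left(-9\right)^{2} = \left(\frac{1}{6} - \frac{1}{5}\right)^{2} \cdot 81 = \left(- \frac{1}{30}\right)^{2} \cdot 81 = \frac{1}{900} \cdot 81 = \frac{9}{100}$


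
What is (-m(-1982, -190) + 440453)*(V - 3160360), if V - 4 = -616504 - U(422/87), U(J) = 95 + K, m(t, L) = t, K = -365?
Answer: -1670895596650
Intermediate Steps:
U(J) = -270 (U(J) = 95 - 365 = -270)
V = -616230 (V = 4 + (-616504 - 1*(-270)) = 4 + (-616504 + 270) = 4 - 616234 = -616230)
(-m(-1982, -190) + 440453)*(V - 3160360) = (-1*(-1982) + 440453)*(-616230 - 3160360) = (1982 + 440453)*(-3776590) = 442435*(-3776590) = -1670895596650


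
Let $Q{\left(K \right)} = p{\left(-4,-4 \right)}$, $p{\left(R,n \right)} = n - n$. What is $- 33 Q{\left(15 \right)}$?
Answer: $0$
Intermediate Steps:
$p{\left(R,n \right)} = 0$
$Q{\left(K \right)} = 0$
$- 33 Q{\left(15 \right)} = \left(-33\right) 0 = 0$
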